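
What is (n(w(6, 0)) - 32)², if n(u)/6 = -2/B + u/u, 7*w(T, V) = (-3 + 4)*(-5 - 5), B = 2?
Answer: 1024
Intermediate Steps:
w(T, V) = -10/7 (w(T, V) = ((-3 + 4)*(-5 - 5))/7 = (1*(-10))/7 = (⅐)*(-10) = -10/7)
n(u) = 0 (n(u) = 6*(-2/2 + u/u) = 6*(-2*½ + 1) = 6*(-1 + 1) = 6*0 = 0)
(n(w(6, 0)) - 32)² = (0 - 32)² = (-32)² = 1024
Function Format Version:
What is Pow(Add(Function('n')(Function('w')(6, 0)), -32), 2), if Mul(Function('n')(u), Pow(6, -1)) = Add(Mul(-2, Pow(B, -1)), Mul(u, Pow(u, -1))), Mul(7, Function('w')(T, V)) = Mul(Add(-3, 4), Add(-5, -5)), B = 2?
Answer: 1024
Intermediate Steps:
Function('w')(T, V) = Rational(-10, 7) (Function('w')(T, V) = Mul(Rational(1, 7), Mul(Add(-3, 4), Add(-5, -5))) = Mul(Rational(1, 7), Mul(1, -10)) = Mul(Rational(1, 7), -10) = Rational(-10, 7))
Function('n')(u) = 0 (Function('n')(u) = Mul(6, Add(Mul(-2, Pow(2, -1)), Mul(u, Pow(u, -1)))) = Mul(6, Add(Mul(-2, Rational(1, 2)), 1)) = Mul(6, Add(-1, 1)) = Mul(6, 0) = 0)
Pow(Add(Function('n')(Function('w')(6, 0)), -32), 2) = Pow(Add(0, -32), 2) = Pow(-32, 2) = 1024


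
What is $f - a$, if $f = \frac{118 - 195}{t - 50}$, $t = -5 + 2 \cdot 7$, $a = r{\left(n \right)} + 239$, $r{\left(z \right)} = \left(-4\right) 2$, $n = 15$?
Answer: $- \frac{9394}{41} \approx -229.12$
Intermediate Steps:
$r{\left(z \right)} = -8$
$a = 231$ ($a = -8 + 239 = 231$)
$t = 9$ ($t = -5 + 14 = 9$)
$f = \frac{77}{41}$ ($f = \frac{118 - 195}{9 - 50} = - \frac{77}{-41} = \left(-77\right) \left(- \frac{1}{41}\right) = \frac{77}{41} \approx 1.878$)
$f - a = \frac{77}{41} - 231 = - \frac{9394}{41}$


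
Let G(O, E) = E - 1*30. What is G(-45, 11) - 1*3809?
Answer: -3828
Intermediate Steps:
G(O, E) = -30 + E (G(O, E) = E - 30 = -30 + E)
G(-45, 11) - 1*3809 = (-30 + 11) - 1*3809 = -19 - 3809 = -3828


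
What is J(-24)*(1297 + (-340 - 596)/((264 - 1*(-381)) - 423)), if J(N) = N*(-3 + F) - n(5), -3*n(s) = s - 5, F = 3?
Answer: 0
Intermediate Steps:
n(s) = 5/3 - s/3 (n(s) = -(s - 5)/3 = -(-5 + s)/3 = 5/3 - s/3)
J(N) = 0 (J(N) = N*(-3 + 3) - (5/3 - ⅓*5) = N*0 - (5/3 - 5/3) = 0 - 1*0 = 0 + 0 = 0)
J(-24)*(1297 + (-340 - 596)/((264 - 1*(-381)) - 423)) = 0*(1297 + (-340 - 596)/((264 - 1*(-381)) - 423)) = 0*(1297 - 936/((264 + 381) - 423)) = 0*(1297 - 936/(645 - 423)) = 0*(1297 - 936/222) = 0*(1297 - 936*1/222) = 0*(1297 - 156/37) = 0*(47833/37) = 0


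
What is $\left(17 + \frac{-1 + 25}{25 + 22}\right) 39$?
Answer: $\frac{32097}{47} \approx 682.92$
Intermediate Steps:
$\left(17 + \frac{-1 + 25}{25 + 22}\right) 39 = \left(17 + \frac{24}{47}\right) 39 = \frac{823}{47} \cdot 39 = \frac{32097}{47}$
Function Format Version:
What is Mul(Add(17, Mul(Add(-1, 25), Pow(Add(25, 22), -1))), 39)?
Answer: Rational(32097, 47) ≈ 682.92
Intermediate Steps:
Mul(Add(17, Mul(Add(-1, 25), Pow(Add(25, 22), -1))), 39) = Mul(Add(17, Mul(24, Pow(47, -1))), 39) = Mul(Add(17, Mul(24, Rational(1, 47))), 39) = Mul(Add(17, Rational(24, 47)), 39) = Mul(Rational(823, 47), 39) = Rational(32097, 47)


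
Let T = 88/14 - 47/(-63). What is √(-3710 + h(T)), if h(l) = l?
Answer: I*√1633009/21 ≈ 60.852*I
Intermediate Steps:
T = 443/63 (T = 88*(1/14) - 47*(-1/63) = 44/7 + 47/63 = 443/63 ≈ 7.0317)
√(-3710 + h(T)) = √(-3710 + 443/63) = √(-233287/63) = I*√1633009/21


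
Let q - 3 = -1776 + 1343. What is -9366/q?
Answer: 4683/215 ≈ 21.781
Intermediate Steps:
q = -430 (q = 3 + (-1776 + 1343) = 3 - 433 = -430)
-9366/q = -9366/(-430) = -9366*(-1/430) = 4683/215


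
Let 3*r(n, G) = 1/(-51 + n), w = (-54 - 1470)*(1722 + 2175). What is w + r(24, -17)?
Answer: -481061269/81 ≈ -5.9390e+6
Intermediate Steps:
w = -5939028 (w = -1524*3897 = -5939028)
r(n, G) = 1/(3*(-51 + n))
w + r(24, -17) = -5939028 + 1/(3*(-51 + 24)) = -5939028 + (⅓)/(-27) = -5939028 + (⅓)*(-1/27) = -5939028 - 1/81 = -481061269/81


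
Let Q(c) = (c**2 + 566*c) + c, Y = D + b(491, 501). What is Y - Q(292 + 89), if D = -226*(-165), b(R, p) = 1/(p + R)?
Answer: -321306815/992 ≈ -3.2390e+5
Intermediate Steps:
b(R, p) = 1/(R + p)
D = 37290
Y = 36991681/992 (Y = 37290 + 1/(491 + 501) = 37290 + 1/992 = 36991681/992 ≈ 37290.)
Q(c) = c**2 + 567*c
Y - Q(292 + 89) = 36991681/992 - (292 + 89)*(567 + (292 + 89)) = 36991681/992 - 381*(567 + 381) = 36991681/992 - 381*948 = 36991681/992 - 1*361188 = 36991681/992 - 361188 = -321306815/992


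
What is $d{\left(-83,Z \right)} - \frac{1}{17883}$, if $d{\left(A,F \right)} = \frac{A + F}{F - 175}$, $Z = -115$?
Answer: $\frac{1770272}{2593035} \approx 0.6827$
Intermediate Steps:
$d{\left(A,F \right)} = \frac{A + F}{-175 + F}$
$d{\left(-83,Z \right)} - \frac{1}{17883} = \frac{-83 - 115}{-175 - 115} - \frac{1}{17883} = \frac{1}{-290} \left(-198\right) - \frac{1}{17883} = \left(- \frac{1}{290}\right) \left(-198\right) - \frac{1}{17883} = \frac{99}{145} - \frac{1}{17883} = \frac{1770272}{2593035}$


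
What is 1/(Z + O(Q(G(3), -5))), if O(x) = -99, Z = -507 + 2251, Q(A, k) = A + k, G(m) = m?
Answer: 1/1645 ≈ 0.00060790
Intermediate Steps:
Z = 1744
1/(Z + O(Q(G(3), -5))) = 1/(1744 - 99) = 1/1645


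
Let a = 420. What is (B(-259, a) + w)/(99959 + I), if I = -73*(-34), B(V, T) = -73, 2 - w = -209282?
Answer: 69737/34147 ≈ 2.0423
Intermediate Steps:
w = 209284 (w = 2 - 1*(-209282) = 2 + 209282 = 209284)
I = 2482
(B(-259, a) + w)/(99959 + I) = (-73 + 209284)/(99959 + 2482) = 209211/102441 = 209211*(1/102441) = 69737/34147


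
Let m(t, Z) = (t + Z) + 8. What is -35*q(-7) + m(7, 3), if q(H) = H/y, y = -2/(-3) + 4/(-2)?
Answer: -663/4 ≈ -165.75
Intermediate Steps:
y = -4/3 (y = -2*(-⅓) + 4*(-½) = ⅔ - 2 = -4/3 ≈ -1.3333)
m(t, Z) = 8 + Z + t (m(t, Z) = (Z + t) + 8 = 8 + Z + t)
q(H) = -3*H/4 (q(H) = H/(-4/3) = H*(-¾) = -3*H/4)
-35*q(-7) + m(7, 3) = -(-105)*(-7)/4 + (8 + 3 + 7) = -35*21/4 + 18 = -735/4 + 18 = -663/4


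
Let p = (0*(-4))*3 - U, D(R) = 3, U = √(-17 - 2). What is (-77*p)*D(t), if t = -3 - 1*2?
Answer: 231*I*√19 ≈ 1006.9*I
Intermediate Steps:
t = -5 (t = -3 - 2 = -5)
U = I*√19 (U = √(-19) = I*√19 ≈ 4.3589*I)
p = -I*√19 (p = (0*(-4))*3 - I*√19 = 0*3 - I*√19 = 0 - I*√19 = -I*√19 ≈ -4.3589*I)
(-77*p)*D(t) = -(-77)*I*√19*3 = (77*I*√19)*3 = 231*I*√19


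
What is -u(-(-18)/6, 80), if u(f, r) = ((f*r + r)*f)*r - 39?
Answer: -76761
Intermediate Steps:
u(f, r) = -39 + f*r*(r + f*r) (u(f, r) = ((r + f*r)*f)*r - 39 = (f*(r + f*r))*r - 39 = f*r*(r + f*r) - 39 = -39 + f*r*(r + f*r))
-u(-(-18)/6, 80) = -(-39 - (-18)/6*80² + (-(-18)/6)²*80²) = -(-39 - (-18)/6*6400 + (-(-18)/6)²*6400) = -(-39 - 6*(-½)*6400 + (-6*(-½))²*6400) = -(-39 + 3*6400 + 3²*6400) = -(-39 + 19200 + 9*6400) = -(-39 + 19200 + 57600) = -1*76761 = -76761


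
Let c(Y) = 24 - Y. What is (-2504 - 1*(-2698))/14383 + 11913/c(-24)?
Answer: 57117997/230128 ≈ 248.20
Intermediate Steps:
(-2504 - 1*(-2698))/14383 + 11913/c(-24) = (-2504 - 1*(-2698))/14383 + 11913/(24 - 1*(-24)) = (-2504 + 2698)*(1/14383) + 11913/(24 + 24) = 194*(1/14383) + 11913/48 = 194/14383 + 11913*(1/48) = 194/14383 + 3971/16 = 57117997/230128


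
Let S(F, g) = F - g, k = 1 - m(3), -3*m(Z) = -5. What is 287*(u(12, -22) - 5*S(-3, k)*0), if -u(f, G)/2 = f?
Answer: -6888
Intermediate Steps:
u(f, G) = -2*f
m(Z) = 5/3 (m(Z) = -⅓*(-5) = 5/3)
k = -⅔ (k = 1 - 1*5/3 = 1 - 5/3 = -⅔ ≈ -0.66667)
287*(u(12, -22) - 5*S(-3, k)*0) = 287*(-2*12 - 5*(-3 - 1*(-⅔))*0) = 287*(-24 - 5*(-3 + ⅔)*0) = 287*(-24 - 5*(-7/3)*0) = 287*(-24 + (35/3)*0) = 287*(-24 + 0) = 287*(-24) = -6888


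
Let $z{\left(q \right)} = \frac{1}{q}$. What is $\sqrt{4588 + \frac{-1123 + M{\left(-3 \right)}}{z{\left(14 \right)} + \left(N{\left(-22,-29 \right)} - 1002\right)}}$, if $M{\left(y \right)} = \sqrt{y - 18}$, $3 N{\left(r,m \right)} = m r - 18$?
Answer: $\frac{\sqrt{5120071154554 - 1402842 i \sqrt{21}}}{33401} \approx 67.745 - 4.253 \cdot 10^{-5} i$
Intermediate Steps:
$N{\left(r,m \right)} = -6 + \frac{m r}{3}$ ($N{\left(r,m \right)} = \frac{m r - 18}{3} = \frac{-18 + m r}{3} = -6 + \frac{m r}{3}$)
$M{\left(y \right)} = \sqrt{-18 + y}$
$\sqrt{4588 + \frac{-1123 + M{\left(-3 \right)}}{z{\left(14 \right)} + \left(N{\left(-22,-29 \right)} - 1002\right)}} = \sqrt{4588 + \frac{-1123 + \sqrt{-18 - 3}}{\frac{1}{14} - \left(1008 - \frac{638}{3}\right)}} = \sqrt{4588 + \frac{-1123 + \sqrt{-21}}{\frac{1}{14} + \left(\left(-6 + \frac{638}{3}\right) - 1002\right)}} = \sqrt{4588 + \frac{-1123 + i \sqrt{21}}{\frac{1}{14} + \left(\frac{620}{3} - 1002\right)}} = \sqrt{4588 + \frac{-1123 + i \sqrt{21}}{\frac{1}{14} - \frac{2386}{3}}} = \sqrt{4588 + \frac{-1123 + i \sqrt{21}}{- \frac{33401}{42}}} = \sqrt{4588 + \left(-1123 + i \sqrt{21}\right) \left(- \frac{42}{33401}\right)} = \sqrt{4588 + \left(\frac{47166}{33401} - \frac{42 i \sqrt{21}}{33401}\right)} = \sqrt{\frac{153290954}{33401} - \frac{42 i \sqrt{21}}{33401}}$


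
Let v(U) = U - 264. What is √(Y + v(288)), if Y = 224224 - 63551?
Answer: √160697 ≈ 400.87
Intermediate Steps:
v(U) = -264 + U
Y = 160673
√(Y + v(288)) = √(160673 + (-264 + 288)) = √(160673 + 24) = √160697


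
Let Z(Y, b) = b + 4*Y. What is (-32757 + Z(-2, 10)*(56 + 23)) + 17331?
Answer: -15268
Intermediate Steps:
(-32757 + Z(-2, 10)*(56 + 23)) + 17331 = (-32757 + (10 + 4*(-2))*(56 + 23)) + 17331 = (-32757 + (10 - 8)*79) + 17331 = (-32757 + 2*79) + 17331 = (-32757 + 158) + 17331 = -32599 + 17331 = -15268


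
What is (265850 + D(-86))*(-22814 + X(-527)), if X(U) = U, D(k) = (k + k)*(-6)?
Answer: -6229292762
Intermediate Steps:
D(k) = -12*k (D(k) = (2*k)*(-6) = -12*k)
(265850 + D(-86))*(-22814 + X(-527)) = (265850 - 12*(-86))*(-22814 - 527) = (265850 + 1032)*(-23341) = 266882*(-23341) = -6229292762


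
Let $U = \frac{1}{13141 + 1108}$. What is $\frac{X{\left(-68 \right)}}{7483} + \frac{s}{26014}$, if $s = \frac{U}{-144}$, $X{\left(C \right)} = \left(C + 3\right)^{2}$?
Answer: $\frac{225517748874917}{399419956186272} \approx 0.56461$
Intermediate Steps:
$U = \frac{1}{14249} \approx 7.018 \cdot 10^{-5}$
$X{\left(C \right)} = \left(3 + C\right)^{2}$
$s = - \frac{1}{2051856}$ ($s = \frac{1}{14249 \left(-144\right)} = \frac{1}{14249} \left(- \frac{1}{144}\right) = - \frac{1}{2051856} \approx -4.8736 \cdot 10^{-7}$)
$\frac{X{\left(-68 \right)}}{7483} + \frac{s}{26014} = \frac{\left(3 - 68\right)^{2}}{7483} - \frac{1}{2051856 \cdot 26014} = \left(-65\right)^{2} \cdot \frac{1}{7483} - \frac{1}{53376981984} = 4225 \cdot \frac{1}{7483} - \frac{1}{53376981984} = \frac{4225}{7483} - \frac{1}{53376981984} = \frac{225517748874917}{399419956186272}$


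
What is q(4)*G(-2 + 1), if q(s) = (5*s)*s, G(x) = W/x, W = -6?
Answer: 480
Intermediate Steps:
G(x) = -6/x
q(s) = 5*s²
q(4)*G(-2 + 1) = (5*4²)*(-6/(-2 + 1)) = (5*16)*(-6/(-1)) = 80*(-6*(-1)) = 80*6 = 480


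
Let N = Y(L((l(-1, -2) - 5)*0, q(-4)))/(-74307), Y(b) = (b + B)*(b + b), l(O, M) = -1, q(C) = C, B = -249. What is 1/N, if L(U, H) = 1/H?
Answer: -594456/997 ≈ -596.25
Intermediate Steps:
Y(b) = 2*b*(-249 + b) (Y(b) = (b - 249)*(b + b) = (-249 + b)*(2*b) = 2*b*(-249 + b))
N = -997/594456 (N = (2*(-249 + 1/(-4))/(-4))/(-74307) = (2*(-1/4)*(-249 - 1/4))*(-1/74307) = (2*(-1/4)*(-997/4))*(-1/74307) = (997/8)*(-1/74307) = -997/594456 ≈ -0.0016772)
1/N = 1/(-997/594456) = -594456/997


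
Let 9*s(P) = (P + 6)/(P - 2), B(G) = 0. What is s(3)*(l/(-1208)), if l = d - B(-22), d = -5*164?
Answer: 205/302 ≈ 0.67881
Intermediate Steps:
d = -820
s(P) = (6 + P)/(9*(-2 + P)) (s(P) = ((P + 6)/(P - 2))/9 = ((6 + P)/(-2 + P))/9 = (6 + P)/(9*(-2 + P)))
l = -820 (l = -820 - 1*0 = -820 + 0 = -820)
s(3)*(l/(-1208)) = ((6 + 3)/(9*(-2 + 3)))*(-820/(-1208)) = ((⅑)*9/1)*(-820*(-1/1208)) = ((⅑)*1*9)*(205/302) = 1*(205/302) = 205/302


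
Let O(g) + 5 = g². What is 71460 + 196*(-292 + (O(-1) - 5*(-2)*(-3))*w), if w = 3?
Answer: -5764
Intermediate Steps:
O(g) = -5 + g²
71460 + 196*(-292 + (O(-1) - 5*(-2)*(-3))*w) = 71460 + 196*(-292 + ((-5 + (-1)²) - 5*(-2)*(-3))*3) = 71460 + 196*(-292 + ((-5 + 1) + 10*(-3))*3) = 71460 + 196*(-292 + (-4 - 30)*3) = 71460 + 196*(-292 - 34*3) = 71460 + 196*(-292 - 102) = 71460 + 196*(-394) = 71460 - 77224 = -5764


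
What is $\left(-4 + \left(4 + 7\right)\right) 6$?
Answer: $42$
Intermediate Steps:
$\left(-4 + \left(4 + 7\right)\right) 6 = \left(-4 + 11\right) 6 = 7 \cdot 6 = 42$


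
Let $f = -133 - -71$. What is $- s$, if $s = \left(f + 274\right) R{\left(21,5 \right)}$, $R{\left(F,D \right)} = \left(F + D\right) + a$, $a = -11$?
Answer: $-3180$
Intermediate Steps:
$f = -62$ ($f = -133 + 71 = -62$)
$R{\left(F,D \right)} = -11 + D + F$ ($R{\left(F,D \right)} = \left(F + D\right) - 11 = \left(D + F\right) - 11 = -11 + D + F$)
$s = 3180$ ($s = \left(-62 + 274\right) \left(-11 + 5 + 21\right) = 212 \cdot 15 = 3180$)
$- s = \left(-1\right) 3180 = -3180$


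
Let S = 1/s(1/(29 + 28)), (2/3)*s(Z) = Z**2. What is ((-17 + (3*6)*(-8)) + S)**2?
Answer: 4020025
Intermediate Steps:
s(Z) = 3*Z**2/2
S = 2166 (S = 1/(3*(1/(29 + 28))**2/2) = 1/(3*(1/57)**2/2) = 1/((3/2)*(1/3249)) = 1/(1/2166) = 2166)
((-17 + (3*6)*(-8)) + S)**2 = ((-17 + (3*6)*(-8)) + 2166)**2 = ((-17 + 18*(-8)) + 2166)**2 = ((-17 - 144) + 2166)**2 = (-161 + 2166)**2 = 2005**2 = 4020025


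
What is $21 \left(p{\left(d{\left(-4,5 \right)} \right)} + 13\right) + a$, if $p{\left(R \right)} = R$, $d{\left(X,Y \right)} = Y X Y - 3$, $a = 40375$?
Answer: $38485$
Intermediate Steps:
$d{\left(X,Y \right)} = -3 + X Y^{2}$ ($d{\left(X,Y \right)} = X Y Y - 3 = X Y^{2} - 3 = -3 + X Y^{2}$)
$21 \left(p{\left(d{\left(-4,5 \right)} \right)} + 13\right) + a = 21 \left(\left(-3 - 4 \cdot 5^{2}\right) + 13\right) + 40375 = 21 \left(\left(-3 - 100\right) + 13\right) + 40375 = 21 \left(-103 + 13\right) + 40375 = 21 \left(-90\right) + 40375 = -1890 + 40375 = 38485$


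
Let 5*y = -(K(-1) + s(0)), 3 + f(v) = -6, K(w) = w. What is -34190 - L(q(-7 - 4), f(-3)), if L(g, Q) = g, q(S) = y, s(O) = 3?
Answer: -170948/5 ≈ -34190.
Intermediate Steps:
f(v) = -9 (f(v) = -3 - 6 = -9)
y = -⅖ (y = (-(-1 + 3))/5 = (-1*2)/5 = (⅕)*(-2) = -⅖ ≈ -0.40000)
q(S) = -⅖
-34190 - L(q(-7 - 4), f(-3)) = -34190 - 1*(-⅖) = -34190 + ⅖ = -170948/5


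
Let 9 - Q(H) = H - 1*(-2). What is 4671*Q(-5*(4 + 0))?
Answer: 126117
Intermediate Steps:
Q(H) = 7 - H (Q(H) = 9 - (H - 1*(-2)) = 9 - (H + 2) = 9 - (2 + H) = 9 + (-2 - H) = 7 - H)
4671*Q(-5*(4 + 0)) = 4671*(7 - (-5)*(4 + 0)) = 4671*(7 - (-5)*4) = 4671*(7 - 1*(-20)) = 4671*(7 + 20) = 4671*27 = 126117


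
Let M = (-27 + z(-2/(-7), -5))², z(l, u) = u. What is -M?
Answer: -1024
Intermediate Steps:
M = 1024 (M = (-27 - 5)² = (-32)² = 1024)
-M = -1*1024 = -1024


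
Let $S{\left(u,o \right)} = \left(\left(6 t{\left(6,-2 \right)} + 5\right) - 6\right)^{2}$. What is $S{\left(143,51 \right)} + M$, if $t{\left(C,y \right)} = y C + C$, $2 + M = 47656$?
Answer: $49023$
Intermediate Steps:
$M = 47654$ ($M = -2 + 47656 = 47654$)
$t{\left(C,y \right)} = C + C y$ ($t{\left(C,y \right)} = C y + C = C + C y$)
$S{\left(u,o \right)} = 1369$ ($S{\left(u,o \right)} = \left(\left(6 \cdot 6 \left(1 - 2\right) + 5\right) - 6\right)^{2} = \left(\left(6 \cdot 6 \left(-1\right) + 5\right) - 6\right)^{2} = \left(\left(6 \left(-6\right) + 5\right) - 6\right)^{2} = \left(\left(-36 + 5\right) - 6\right)^{2} = \left(-31 - 6\right)^{2} = \left(-37\right)^{2} = 1369$)
$S{\left(143,51 \right)} + M = 1369 + 47654 = 49023$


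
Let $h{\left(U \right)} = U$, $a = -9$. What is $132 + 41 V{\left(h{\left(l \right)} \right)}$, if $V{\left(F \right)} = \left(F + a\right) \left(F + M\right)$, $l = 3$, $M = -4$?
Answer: $378$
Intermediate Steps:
$V{\left(F \right)} = \left(-9 + F\right) \left(-4 + F\right)$ ($V{\left(F \right)} = \left(F - 9\right) \left(F - 4\right) = \left(-9 + F\right) \left(-4 + F\right)$)
$132 + 41 V{\left(h{\left(l \right)} \right)} = 132 + 41 \left(36 + 3^{2} - 39\right) = 132 + 41 \left(36 + 9 - 39\right) = 132 + 41 \cdot 6 = 132 + 246 = 378$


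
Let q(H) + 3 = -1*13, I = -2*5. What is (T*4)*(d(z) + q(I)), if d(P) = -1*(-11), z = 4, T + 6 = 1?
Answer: 100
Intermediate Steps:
T = -5 (T = -6 + 1 = -5)
d(P) = 11
I = -10
q(H) = -16 (q(H) = -3 - 1*13 = -3 - 13 = -16)
(T*4)*(d(z) + q(I)) = (-5*4)*(11 - 16) = -20*(-5) = 100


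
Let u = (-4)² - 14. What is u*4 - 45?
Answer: -37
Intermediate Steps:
u = 2 (u = 16 - 14 = 2)
u*4 - 45 = 2*4 - 45 = 8 - 45 = -37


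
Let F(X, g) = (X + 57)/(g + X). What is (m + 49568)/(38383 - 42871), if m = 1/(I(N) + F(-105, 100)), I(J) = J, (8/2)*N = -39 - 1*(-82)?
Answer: -1681183/152218 ≈ -11.045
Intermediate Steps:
F(X, g) = (57 + X)/(X + g)
N = 43/4 (N = (-39 - 1*(-82))/4 = (-39 + 82)/4 = (¼)*43 = 43/4 ≈ 10.750)
m = 20/407 (m = 1/(43/4 + (57 - 105)/(-105 + 100)) = 1/(43/4 - 48/(-5)) = 1/(43/4 - ⅕*(-48)) = 1/(43/4 + 48/5) = 1/(407/20) = 20/407 ≈ 0.049140)
(m + 49568)/(38383 - 42871) = (20/407 + 49568)/(38383 - 42871) = (20174196/407)/(-4488) = (20174196/407)*(-1/4488) = -1681183/152218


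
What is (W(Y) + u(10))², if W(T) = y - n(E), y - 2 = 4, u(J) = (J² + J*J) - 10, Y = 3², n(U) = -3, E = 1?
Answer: 39601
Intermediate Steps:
Y = 9
u(J) = -10 + 2*J² (u(J) = (J² + J²) - 10 = 2*J² - 10 = -10 + 2*J²)
y = 6 (y = 2 + 4 = 6)
W(T) = 9 (W(T) = 6 - 1*(-3) = 6 + 3 = 9)
(W(Y) + u(10))² = (9 + (-10 + 2*10²))² = (9 + (-10 + 2*100))² = (9 + (-10 + 200))² = (9 + 190)² = 199² = 39601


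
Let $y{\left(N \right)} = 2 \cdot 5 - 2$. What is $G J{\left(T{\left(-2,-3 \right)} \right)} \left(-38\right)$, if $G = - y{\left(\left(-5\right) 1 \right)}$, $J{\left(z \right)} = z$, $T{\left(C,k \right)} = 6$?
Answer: $1824$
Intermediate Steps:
$y{\left(N \right)} = 8$ ($y{\left(N \right)} = 10 - 2 = 8$)
$G = -8$ ($G = \left(-1\right) 8 = -8$)
$G J{\left(T{\left(-2,-3 \right)} \right)} \left(-38\right) = \left(-8\right) 6 \left(-38\right) = \left(-48\right) \left(-38\right) = 1824$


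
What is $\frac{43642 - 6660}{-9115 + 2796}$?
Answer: $- \frac{36982}{6319} \approx -5.8525$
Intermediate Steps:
$\frac{43642 - 6660}{-9115 + 2796} = \frac{36982}{-6319} = 36982 \left(- \frac{1}{6319}\right) = - \frac{36982}{6319}$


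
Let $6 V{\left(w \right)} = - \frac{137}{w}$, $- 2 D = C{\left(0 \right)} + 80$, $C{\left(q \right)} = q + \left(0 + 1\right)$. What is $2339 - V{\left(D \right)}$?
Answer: $\frac{568240}{243} \approx 2338.4$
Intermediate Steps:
$C{\left(q \right)} = 1 + q$ ($C{\left(q \right)} = q + 1 = 1 + q$)
$D = - \frac{81}{2}$ ($D = - \frac{\left(1 + 0\right) + 80}{2} = - \frac{1 + 80}{2} = \left(- \frac{1}{2}\right) 81 = - \frac{81}{2} \approx -40.5$)
$V{\left(w \right)} = - \frac{137}{6 w}$ ($V{\left(w \right)} = \frac{\left(-137\right) \frac{1}{w}}{6} = - \frac{137}{6 w}$)
$2339 - V{\left(D \right)} = 2339 - - \frac{137}{6 \left(- \frac{81}{2}\right)} = 2339 - \left(- \frac{137}{6}\right) \left(- \frac{2}{81}\right) = 2339 - \frac{137}{243} = \frac{568240}{243}$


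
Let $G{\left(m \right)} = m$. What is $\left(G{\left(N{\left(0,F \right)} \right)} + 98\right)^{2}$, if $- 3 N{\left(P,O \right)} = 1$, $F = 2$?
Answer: $\frac{85849}{9} \approx 9538.8$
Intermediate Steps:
$N{\left(P,O \right)} = - \frac{1}{3}$ ($N{\left(P,O \right)} = \left(- \frac{1}{3}\right) 1 = - \frac{1}{3}$)
$\left(G{\left(N{\left(0,F \right)} \right)} + 98\right)^{2} = \left(- \frac{1}{3} + 98\right)^{2} = \left(\frac{293}{3}\right)^{2} = \frac{85849}{9}$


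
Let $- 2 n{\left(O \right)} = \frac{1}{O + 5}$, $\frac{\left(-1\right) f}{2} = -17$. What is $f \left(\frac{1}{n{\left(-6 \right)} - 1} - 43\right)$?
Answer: $-1530$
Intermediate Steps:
$f = 34$ ($f = \left(-2\right) \left(-17\right) = 34$)
$n{\left(O \right)} = - \frac{1}{2 \left(5 + O\right)}$ ($n{\left(O \right)} = - \frac{1}{2 \left(O + 5\right)} = - \frac{1}{2 \left(5 + O\right)}$)
$f \left(\frac{1}{n{\left(-6 \right)} - 1} - 43\right) = 34 \left(\frac{1}{- \frac{1}{10 + 2 \left(-6\right)} - 1} - 43\right) = 34 \left(\frac{1}{- \frac{1}{10 - 12} - 1} - 43\right) = 34 \left(\frac{1}{- \frac{1}{-2} - 1} - 43\right) = 34 \left(\frac{1}{\left(-1\right) \left(- \frac{1}{2}\right) - 1} - 43\right) = 34 \left(\frac{1}{\frac{1}{2} - 1} - 43\right) = 34 \left(\frac{1}{- \frac{1}{2}} - 43\right) = 34 \left(-2 - 43\right) = 34 \left(-45\right) = -1530$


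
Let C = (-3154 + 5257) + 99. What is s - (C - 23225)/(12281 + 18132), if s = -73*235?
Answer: -521713992/30413 ≈ -17154.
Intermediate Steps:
C = 2202 (C = 2103 + 99 = 2202)
s = -17155
s - (C - 23225)/(12281 + 18132) = -17155 - (2202 - 23225)/(12281 + 18132) = -17155 - (-21023)/30413 = -17155 - 1*(-21023/30413) = -17155 + 21023/30413 = -521713992/30413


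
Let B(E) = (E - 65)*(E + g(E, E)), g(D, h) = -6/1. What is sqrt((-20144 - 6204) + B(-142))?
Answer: 8*sqrt(67) ≈ 65.483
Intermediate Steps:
g(D, h) = -6 (g(D, h) = -6*1 = -6)
B(E) = (-65 + E)*(-6 + E) (B(E) = (E - 65)*(E - 6) = (-65 + E)*(-6 + E))
sqrt((-20144 - 6204) + B(-142)) = sqrt((-20144 - 6204) + (390 + (-142)**2 - 71*(-142))) = sqrt(-26348 + (390 + 20164 + 10082)) = sqrt(-26348 + 30636) = sqrt(4288) = 8*sqrt(67)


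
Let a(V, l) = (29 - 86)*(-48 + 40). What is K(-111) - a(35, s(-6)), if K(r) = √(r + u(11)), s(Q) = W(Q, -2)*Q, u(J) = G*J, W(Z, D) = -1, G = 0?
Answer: -456 + I*√111 ≈ -456.0 + 10.536*I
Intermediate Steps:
u(J) = 0 (u(J) = 0*J = 0)
s(Q) = -Q
a(V, l) = 456 (a(V, l) = -57*(-8) = 456)
K(r) = √r (K(r) = √(r + 0) = √r)
K(-111) - a(35, s(-6)) = √(-111) - 1*456 = I*√111 - 456 = -456 + I*√111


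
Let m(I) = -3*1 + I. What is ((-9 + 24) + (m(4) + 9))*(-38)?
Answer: -950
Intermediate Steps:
m(I) = -3 + I
((-9 + 24) + (m(4) + 9))*(-38) = ((-9 + 24) + ((-3 + 4) + 9))*(-38) = (15 + (1 + 9))*(-38) = (15 + 10)*(-38) = 25*(-38) = -950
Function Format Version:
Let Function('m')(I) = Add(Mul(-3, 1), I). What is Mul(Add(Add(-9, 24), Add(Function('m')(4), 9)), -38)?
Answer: -950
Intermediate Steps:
Function('m')(I) = Add(-3, I)
Mul(Add(Add(-9, 24), Add(Function('m')(4), 9)), -38) = Mul(Add(Add(-9, 24), Add(Add(-3, 4), 9)), -38) = Mul(Add(15, Add(1, 9)), -38) = Mul(Add(15, 10), -38) = Mul(25, -38) = -950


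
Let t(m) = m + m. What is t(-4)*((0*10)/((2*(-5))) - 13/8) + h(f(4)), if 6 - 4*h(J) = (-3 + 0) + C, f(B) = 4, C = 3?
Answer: 29/2 ≈ 14.500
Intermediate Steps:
t(m) = 2*m
h(J) = 3/2 (h(J) = 3/2 - ((-3 + 0) + 3)/4 = 3/2 - (-3 + 3)/4 = 3/2 - 1/4*0 = 3/2 + 0 = 3/2)
t(-4)*((0*10)/((2*(-5))) - 13/8) + h(f(4)) = (2*(-4))*((0*10)/((2*(-5))) - 13/8) + 3/2 = -8*(0/(-10) - 13*1/8) + 3/2 = -8*(0*(-1/10) - 13/8) + 3/2 = -8*(0 - 13/8) + 3/2 = -8*(-13/8) + 3/2 = 13 + 3/2 = 29/2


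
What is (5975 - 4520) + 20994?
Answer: 22449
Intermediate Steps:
(5975 - 4520) + 20994 = 1455 + 20994 = 22449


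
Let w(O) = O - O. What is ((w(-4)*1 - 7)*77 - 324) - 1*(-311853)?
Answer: 310990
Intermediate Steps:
w(O) = 0
((w(-4)*1 - 7)*77 - 324) - 1*(-311853) = ((0*1 - 7)*77 - 324) - 1*(-311853) = ((0 - 7)*77 - 324) + 311853 = (-7*77 - 324) + 311853 = (-539 - 324) + 311853 = -863 + 311853 = 310990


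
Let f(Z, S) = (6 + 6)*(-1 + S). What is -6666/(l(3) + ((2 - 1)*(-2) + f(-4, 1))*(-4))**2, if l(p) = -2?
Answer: -1111/6 ≈ -185.17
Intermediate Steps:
f(Z, S) = -12 + 12*S (f(Z, S) = 12*(-1 + S) = -12 + 12*S)
-6666/(l(3) + ((2 - 1)*(-2) + f(-4, 1))*(-4))**2 = -6666/(-2 + ((2 - 1)*(-2) + (-12 + 12*1))*(-4))**2 = -6666/(-2 + (1*(-2) + (-12 + 12))*(-4))**2 = -6666/(-2 + (-2 + 0)*(-4))**2 = -6666/(-2 - 2*(-4))**2 = -6666/(-2 + 8)**2 = -6666/(6**2) = -6666/36 = -6666*1/36 = -1111/6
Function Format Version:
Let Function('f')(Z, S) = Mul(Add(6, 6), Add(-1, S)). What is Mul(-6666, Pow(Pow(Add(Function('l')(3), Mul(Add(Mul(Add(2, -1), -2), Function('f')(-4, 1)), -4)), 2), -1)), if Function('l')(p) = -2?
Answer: Rational(-1111, 6) ≈ -185.17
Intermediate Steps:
Function('f')(Z, S) = Add(-12, Mul(12, S)) (Function('f')(Z, S) = Mul(12, Add(-1, S)) = Add(-12, Mul(12, S)))
Mul(-6666, Pow(Pow(Add(Function('l')(3), Mul(Add(Mul(Add(2, -1), -2), Function('f')(-4, 1)), -4)), 2), -1)) = Mul(-6666, Pow(Pow(Add(-2, Mul(Add(Mul(Add(2, -1), -2), Add(-12, Mul(12, 1))), -4)), 2), -1)) = Mul(-6666, Pow(Pow(Add(-2, Mul(Add(Mul(1, -2), Add(-12, 12)), -4)), 2), -1)) = Mul(-6666, Pow(Pow(Add(-2, Mul(Add(-2, 0), -4)), 2), -1)) = Mul(-6666, Pow(Pow(Add(-2, Mul(-2, -4)), 2), -1)) = Mul(-6666, Pow(Pow(Add(-2, 8), 2), -1)) = Mul(-6666, Pow(Pow(6, 2), -1)) = Mul(-6666, Pow(36, -1)) = Mul(-6666, Rational(1, 36)) = Rational(-1111, 6)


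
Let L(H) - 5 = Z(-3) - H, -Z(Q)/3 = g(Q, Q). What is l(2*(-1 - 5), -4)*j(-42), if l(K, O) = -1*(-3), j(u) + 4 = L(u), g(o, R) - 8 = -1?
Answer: 66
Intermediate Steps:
g(o, R) = 7 (g(o, R) = 8 - 1 = 7)
Z(Q) = -21 (Z(Q) = -3*7 = -21)
L(H) = -16 - H (L(H) = 5 + (-21 - H) = -16 - H)
j(u) = -20 - u (j(u) = -4 + (-16 - u) = -20 - u)
l(K, O) = 3
l(2*(-1 - 5), -4)*j(-42) = 3*(-20 - 1*(-42)) = 3*(-20 + 42) = 3*22 = 66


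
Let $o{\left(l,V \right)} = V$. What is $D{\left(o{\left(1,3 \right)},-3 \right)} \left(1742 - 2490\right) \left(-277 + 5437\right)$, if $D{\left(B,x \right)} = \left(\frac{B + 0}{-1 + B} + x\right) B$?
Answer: $17368560$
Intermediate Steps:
$D{\left(B,x \right)} = B \left(x + \frac{B}{-1 + B}\right)$ ($D{\left(B,x \right)} = \left(\frac{B}{-1 + B} + x\right) B = \left(x + \frac{B}{-1 + B}\right) B = B \left(x + \frac{B}{-1 + B}\right)$)
$D{\left(o{\left(1,3 \right)},-3 \right)} \left(1742 - 2490\right) \left(-277 + 5437\right) = \frac{3 \left(3 - -3 + 3 \left(-3\right)\right)}{-1 + 3} \left(1742 - 2490\right) \left(-277 + 5437\right) = \frac{3 \left(3 + 3 - 9\right)}{2} \left(\left(-748\right) 5160\right) = 3 \cdot \frac{1}{2} \left(-3\right) \left(-3859680\right) = \left(- \frac{9}{2}\right) \left(-3859680\right) = 17368560$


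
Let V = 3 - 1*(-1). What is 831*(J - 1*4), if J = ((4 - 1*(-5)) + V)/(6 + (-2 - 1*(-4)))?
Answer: -15789/8 ≈ -1973.6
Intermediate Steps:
V = 4 (V = 3 + 1 = 4)
J = 13/8 (J = ((4 - 1*(-5)) + 4)/(6 + (-2 - 1*(-4))) = ((4 + 5) + 4)/(6 + (-2 + 4)) = (9 + 4)/(6 + 2) = 13/8 ≈ 1.6250)
831*(J - 1*4) = 831*(13/8 - 1*4) = 831*(13/8 - 4) = 831*(-19/8) = -15789/8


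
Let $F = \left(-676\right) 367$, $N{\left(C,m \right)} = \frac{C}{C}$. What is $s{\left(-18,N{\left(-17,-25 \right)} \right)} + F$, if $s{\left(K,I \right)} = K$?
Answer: $-248110$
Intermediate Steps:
$N{\left(C,m \right)} = 1$
$F = -248092$
$s{\left(-18,N{\left(-17,-25 \right)} \right)} + F = -18 - 248092 = -248110$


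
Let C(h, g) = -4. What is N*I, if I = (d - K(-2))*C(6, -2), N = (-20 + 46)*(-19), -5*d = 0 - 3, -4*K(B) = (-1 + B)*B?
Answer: 20748/5 ≈ 4149.6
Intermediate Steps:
K(B) = -B*(-1 + B)/4 (K(B) = -(-1 + B)*B/4 = -B*(-1 + B)/4)
d = ⅗ (d = -(0 - 3)/5 = -⅕*(-3) = ⅗ ≈ 0.60000)
N = -494 (N = 26*(-19) = -494)
I = -42/5 (I = (⅗ - (-2)*(1 - 1*(-2))/4)*(-4) = (⅗ - (-2)*(1 + 2)/4)*(-4) = (⅗ - (-2)*3/4)*(-4) = (⅗ - 1*(-3/2))*(-4) = (⅗ + 3/2)*(-4) = (21/10)*(-4) = -42/5 ≈ -8.4000)
N*I = -494*(-42/5) = 20748/5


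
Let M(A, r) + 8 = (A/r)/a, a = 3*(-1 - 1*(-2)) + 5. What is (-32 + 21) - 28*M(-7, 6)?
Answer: 2605/12 ≈ 217.08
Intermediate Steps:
a = 8 (a = 3*(-1 + 2) + 5 = 3*1 + 5 = 3 + 5 = 8)
M(A, r) = -8 + A/(8*r) (M(A, r) = -8 + (A/r)/8 = -8 + (A/r)*(⅛) = -8 + A/(8*r))
(-32 + 21) - 28*M(-7, 6) = (-32 + 21) - 28*(-8 + (⅛)*(-7)/6) = -11 - 28*(-8 + (⅛)*(-7)*(⅙)) = -11 - 28*(-8 - 7/48) = -11 - 28*(-391/48) = -11 + 2737/12 = 2605/12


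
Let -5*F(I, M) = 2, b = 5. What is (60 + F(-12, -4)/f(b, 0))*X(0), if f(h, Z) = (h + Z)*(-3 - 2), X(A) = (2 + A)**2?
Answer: 30008/125 ≈ 240.06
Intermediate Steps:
F(I, M) = -2/5 (F(I, M) = -1/5*2 = -2/5)
f(h, Z) = -5*Z - 5*h (f(h, Z) = (Z + h)*(-5) = -5*Z - 5*h)
(60 + F(-12, -4)/f(b, 0))*X(0) = (60 - 2/(5*(-5*0 - 5*5)))*(2 + 0)**2 = (60 - 2/(5*(0 - 25)))*2**2 = (60 - 2/5/(-25))*4 = (60 - 2/5*(-1/25))*4 = (60 + 2/125)*4 = (7502/125)*4 = 30008/125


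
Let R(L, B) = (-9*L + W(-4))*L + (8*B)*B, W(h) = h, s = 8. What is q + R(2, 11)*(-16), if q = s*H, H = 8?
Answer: -14720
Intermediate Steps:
q = 64 (q = 8*8 = 64)
R(L, B) = 8*B**2 + L*(-4 - 9*L) (R(L, B) = (-9*L - 4)*L + (8*B)*B = (-4 - 9*L)*L + 8*B**2 = L*(-4 - 9*L) + 8*B**2 = 8*B**2 + L*(-4 - 9*L))
q + R(2, 11)*(-16) = 64 + (-9*2**2 - 4*2 + 8*11**2)*(-16) = 64 + (-9*4 - 8 + 8*121)*(-16) = 64 + (-36 - 8 + 968)*(-16) = 64 + 924*(-16) = 64 - 14784 = -14720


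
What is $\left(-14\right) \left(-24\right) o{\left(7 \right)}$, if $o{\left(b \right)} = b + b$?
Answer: $4704$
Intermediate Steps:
$o{\left(b \right)} = 2 b$
$\left(-14\right) \left(-24\right) o{\left(7 \right)} = \left(-14\right) \left(-24\right) 2 \cdot 7 = 336 \cdot 14 = 4704$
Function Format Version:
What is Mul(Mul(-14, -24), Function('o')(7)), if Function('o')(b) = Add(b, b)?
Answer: 4704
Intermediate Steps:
Function('o')(b) = Mul(2, b)
Mul(Mul(-14, -24), Function('o')(7)) = Mul(Mul(-14, -24), Mul(2, 7)) = Mul(336, 14) = 4704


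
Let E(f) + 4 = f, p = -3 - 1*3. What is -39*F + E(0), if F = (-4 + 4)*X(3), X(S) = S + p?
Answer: -4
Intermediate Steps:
p = -6 (p = -3 - 3 = -6)
X(S) = -6 + S (X(S) = S - 6 = -6 + S)
E(f) = -4 + f
F = 0 (F = (-4 + 4)*(-6 + 3) = 0*(-3) = 0)
-39*F + E(0) = -39*0 + (-4 + 0) = 0 - 4 = -4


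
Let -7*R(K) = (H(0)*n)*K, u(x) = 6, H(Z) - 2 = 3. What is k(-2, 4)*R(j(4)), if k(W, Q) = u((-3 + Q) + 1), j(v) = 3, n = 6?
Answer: -540/7 ≈ -77.143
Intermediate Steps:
H(Z) = 5 (H(Z) = 2 + 3 = 5)
k(W, Q) = 6
R(K) = -30*K/7 (R(K) = -5*6*K/7 = -30*K/7)
k(-2, 4)*R(j(4)) = 6*(-30/7*3) = 6*(-90/7) = -540/7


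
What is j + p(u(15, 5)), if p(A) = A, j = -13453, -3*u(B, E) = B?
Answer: -13458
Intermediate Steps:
u(B, E) = -B/3
j + p(u(15, 5)) = -13453 - ⅓*15 = -13453 - 5 = -13458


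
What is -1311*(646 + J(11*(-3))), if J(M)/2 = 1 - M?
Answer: -936054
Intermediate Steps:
J(M) = 2 - 2*M (J(M) = 2*(1 - M) = 2 - 2*M)
-1311*(646 + J(11*(-3))) = -1311*(646 + (2 - 22*(-3))) = -1311*(646 + (2 - 2*(-33))) = -1311*(646 + (2 + 66)) = -1311*(646 + 68) = -1311*714 = -936054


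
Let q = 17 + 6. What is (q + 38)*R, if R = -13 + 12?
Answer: -61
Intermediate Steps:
q = 23
R = -1
(q + 38)*R = (23 + 38)*(-1) = 61*(-1) = -61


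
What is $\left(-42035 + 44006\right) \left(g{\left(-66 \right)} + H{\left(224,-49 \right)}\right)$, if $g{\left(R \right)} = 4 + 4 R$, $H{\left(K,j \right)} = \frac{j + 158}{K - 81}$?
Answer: $- \frac{73066941}{143} \approx -5.1096 \cdot 10^{5}$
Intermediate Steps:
$H{\left(K,j \right)} = \frac{158 + j}{-81 + K}$
$\left(-42035 + 44006\right) \left(g{\left(-66 \right)} + H{\left(224,-49 \right)}\right) = \left(-42035 + 44006\right) \left(\left(4 + 4 \left(-66\right)\right) + \frac{158 - 49}{-81 + 224}\right) = 1971 \left(\left(4 - 264\right) + \frac{1}{143} \cdot 109\right) = 1971 \left(-260 + \frac{1}{143} \cdot 109\right) = 1971 \left(-260 + \frac{109}{143}\right) = 1971 \left(- \frac{37071}{143}\right) = - \frac{73066941}{143}$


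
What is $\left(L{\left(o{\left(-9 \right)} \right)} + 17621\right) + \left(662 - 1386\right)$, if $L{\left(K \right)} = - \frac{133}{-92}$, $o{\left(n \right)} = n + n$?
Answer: $\frac{1554657}{92} \approx 16898.0$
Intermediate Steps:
$o{\left(n \right)} = 2 n$
$L{\left(K \right)} = \frac{133}{92}$ ($L{\left(K \right)} = \left(-133\right) \left(- \frac{1}{92}\right) = \frac{133}{92}$)
$\left(L{\left(o{\left(-9 \right)} \right)} + 17621\right) + \left(662 - 1386\right) = \left(\frac{133}{92} + 17621\right) + \left(662 - 1386\right) = \frac{1621265}{92} - 724 = \frac{1554657}{92}$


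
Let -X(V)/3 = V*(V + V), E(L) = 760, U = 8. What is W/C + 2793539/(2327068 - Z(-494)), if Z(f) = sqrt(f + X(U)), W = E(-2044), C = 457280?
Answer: 5315680233324443/4421934735628776 + 399077*I*sqrt(878)/773606496786 ≈ 1.2021 + 1.5286e-5*I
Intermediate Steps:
X(V) = -6*V**2 (X(V) = -3*V*(V + V) = -3*V*2*V = -6*V**2)
W = 760
Z(f) = sqrt(-384 + f) (Z(f) = sqrt(f - 6*8**2) = sqrt(f - 6*64) = sqrt(f - 384) = sqrt(-384 + f))
W/C + 2793539/(2327068 - Z(-494)) = 760/457280 + 2793539/(2327068 - sqrt(-384 - 494)) = 760*(1/457280) + 2793539/(2327068 - sqrt(-878)) = 19/11432 + 2793539/(2327068 - I*sqrt(878))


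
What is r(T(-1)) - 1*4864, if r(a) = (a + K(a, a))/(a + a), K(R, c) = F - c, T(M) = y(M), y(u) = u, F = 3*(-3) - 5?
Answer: -4857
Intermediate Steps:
F = -14 (F = -9 - 5 = -14)
T(M) = M
K(R, c) = -14 - c
r(a) = -7/a (r(a) = (a + (-14 - a))/(a + a) = -14*1/(2*a) = -7/a)
r(T(-1)) - 1*4864 = -7/(-1) - 1*4864 = -7*(-1) - 4864 = 7 - 4864 = -4857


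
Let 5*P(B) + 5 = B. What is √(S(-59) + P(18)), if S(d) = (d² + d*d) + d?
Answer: 4*√10790/5 ≈ 83.100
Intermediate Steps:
S(d) = d + 2*d² (S(d) = (d² + d²) + d = 2*d² + d = d + 2*d²)
P(B) = -1 + B/5
√(S(-59) + P(18)) = √(-59*(1 + 2*(-59)) + (-1 + (⅕)*18)) = √(-59*(1 - 118) + (-1 + 18/5)) = √(-59*(-117) + 13/5) = √(6903 + 13/5) = √(34528/5) = 4*√10790/5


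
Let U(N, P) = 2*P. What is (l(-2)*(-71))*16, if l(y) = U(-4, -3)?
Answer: 6816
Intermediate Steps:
l(y) = -6 (l(y) = 2*(-3) = -6)
(l(-2)*(-71))*16 = -6*(-71)*16 = 426*16 = 6816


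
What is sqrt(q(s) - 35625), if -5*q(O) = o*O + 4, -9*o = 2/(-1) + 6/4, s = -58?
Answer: 2*I*sqrt(2003915)/15 ≈ 188.75*I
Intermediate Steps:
o = 1/18 (o = -(2/(-1) + 6/4)/9 = -(2*(-1) + 6*(1/4))/9 = -(-2 + 3/2)/9 = -1/9*(-1/2) = 1/18 ≈ 0.055556)
q(O) = -4/5 - O/90 (q(O) = -(O/18 + 4)/5 = -(4 + O/18)/5 = -4/5 - O/90)
sqrt(q(s) - 35625) = sqrt((-4/5 - 1/90*(-58)) - 35625) = sqrt((-4/5 + 29/45) - 35625) = sqrt(-7/45 - 35625) = sqrt(-1603132/45) = 2*I*sqrt(2003915)/15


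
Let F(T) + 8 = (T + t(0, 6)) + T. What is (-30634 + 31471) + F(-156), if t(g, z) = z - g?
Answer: 523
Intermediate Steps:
F(T) = -2 + 2*T (F(T) = -8 + ((T + (6 - 1*0)) + T) = -8 + ((T + (6 + 0)) + T) = -8 + ((T + 6) + T) = -8 + ((6 + T) + T) = -8 + (6 + 2*T) = -2 + 2*T)
(-30634 + 31471) + F(-156) = (-30634 + 31471) + (-2 + 2*(-156)) = 837 + (-2 - 312) = 837 - 314 = 523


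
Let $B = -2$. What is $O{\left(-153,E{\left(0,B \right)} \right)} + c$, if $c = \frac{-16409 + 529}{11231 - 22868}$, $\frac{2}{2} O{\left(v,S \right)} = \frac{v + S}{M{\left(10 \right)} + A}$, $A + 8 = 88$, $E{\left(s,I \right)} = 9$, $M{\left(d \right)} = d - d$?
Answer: $- \frac{25333}{58185} \approx -0.43539$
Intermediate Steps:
$M{\left(d \right)} = 0$
$A = 80$ ($A = -8 + 88 = 80$)
$O{\left(v,S \right)} = \frac{S}{80} + \frac{v}{80}$ ($O{\left(v,S \right)} = \frac{v + S}{0 + 80} = \frac{S + v}{80} = \left(S + v\right) \frac{1}{80} = \frac{S}{80} + \frac{v}{80}$)
$c = \frac{15880}{11637}$ ($c = - \frac{15880}{-11637} = \left(-15880\right) \left(- \frac{1}{11637}\right) = \frac{15880}{11637} \approx 1.3646$)
$O{\left(-153,E{\left(0,B \right)} \right)} + c = \left(\frac{1}{80} \cdot 9 + \frac{1}{80} \left(-153\right)\right) + \frac{15880}{11637} = \left(\frac{9}{80} - \frac{153}{80}\right) + \frac{15880}{11637} = - \frac{9}{5} + \frac{15880}{11637} = - \frac{25333}{58185}$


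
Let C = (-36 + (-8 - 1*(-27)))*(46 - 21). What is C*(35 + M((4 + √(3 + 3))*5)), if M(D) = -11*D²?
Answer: 2556375 + 935000*√6 ≈ 4.8466e+6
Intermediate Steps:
C = -425 (C = (-36 + (-8 + 27))*25 = (-36 + 19)*25 = -17*25 = -425)
C*(35 + M((4 + √(3 + 3))*5)) = -425*(35 - 11*25*(4 + √(3 + 3))²) = -425*(35 - 11*25*(4 + √6)²) = -425*(35 - 11*(20 + 5*√6)²) = -14875 + 4675*(20 + 5*√6)²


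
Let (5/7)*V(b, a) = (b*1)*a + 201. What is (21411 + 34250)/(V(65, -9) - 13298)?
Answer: -278305/69178 ≈ -4.0230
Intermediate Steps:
V(b, a) = 1407/5 + 7*a*b/5 (V(b, a) = 7*((b*1)*a + 201)/5 = 7*(b*a + 201)/5 = 7*(a*b + 201)/5 = 7*(201 + a*b)/5 = 1407/5 + 7*a*b/5)
(21411 + 34250)/(V(65, -9) - 13298) = (21411 + 34250)/((1407/5 + (7/5)*(-9)*65) - 13298) = 55661/((1407/5 - 819) - 13298) = 55661/(-2688/5 - 13298) = 55661/(-69178/5) = 55661*(-5/69178) = -278305/69178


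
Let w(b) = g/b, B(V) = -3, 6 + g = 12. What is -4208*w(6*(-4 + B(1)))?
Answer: 4208/7 ≈ 601.14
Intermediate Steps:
g = 6 (g = -6 + 12 = 6)
w(b) = 6/b
-4208*w(6*(-4 + B(1))) = -25248/(6*(-4 - 3)) = -25248/(6*(-7)) = -25248/(-42) = -25248*(-1)/42 = -4208*(-⅐) = 4208/7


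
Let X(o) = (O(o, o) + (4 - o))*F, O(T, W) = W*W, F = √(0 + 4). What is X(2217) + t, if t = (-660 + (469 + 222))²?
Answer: 9826713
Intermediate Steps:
F = 2 (F = √4 = 2)
O(T, W) = W²
t = 961 (t = (-660 + 691)² = 31² = 961)
X(o) = 8 - 2*o + 2*o² (X(o) = (o² + (4 - o))*2 = (4 + o² - o)*2 = 8 - 2*o + 2*o²)
X(2217) + t = (8 - 2*2217 + 2*2217²) + 961 = (8 - 4434 + 2*4915089) + 961 = (8 - 4434 + 9830178) + 961 = 9825752 + 961 = 9826713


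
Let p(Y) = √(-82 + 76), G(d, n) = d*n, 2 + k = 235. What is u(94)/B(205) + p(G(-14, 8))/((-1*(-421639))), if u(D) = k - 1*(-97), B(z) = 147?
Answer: 110/49 + I*√6/421639 ≈ 2.2449 + 5.8094e-6*I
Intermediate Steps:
k = 233 (k = -2 + 235 = 233)
p(Y) = I*√6 (p(Y) = √(-6) = I*√6)
u(D) = 330 (u(D) = 233 - 1*(-97) = 233 + 97 = 330)
u(94)/B(205) + p(G(-14, 8))/((-1*(-421639))) = 330/147 + (I*√6)/((-1*(-421639))) = 330*(1/147) + (I*√6)/421639 = 110/49 + (I*√6)*(1/421639) = 110/49 + I*√6/421639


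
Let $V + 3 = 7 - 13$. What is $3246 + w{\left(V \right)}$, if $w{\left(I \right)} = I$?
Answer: $3237$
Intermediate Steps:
$V = -9$ ($V = -3 + \left(7 - 13\right) = -3 - 6 = -9$)
$3246 + w{\left(V \right)} = 3246 - 9 = 3237$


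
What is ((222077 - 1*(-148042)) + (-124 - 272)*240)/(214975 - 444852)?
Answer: -275079/229877 ≈ -1.1966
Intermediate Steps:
((222077 - 1*(-148042)) + (-124 - 272)*240)/(214975 - 444852) = ((222077 + 148042) - 396*240)/(-229877) = (370119 - 95040)*(-1/229877) = 275079*(-1/229877) = -275079/229877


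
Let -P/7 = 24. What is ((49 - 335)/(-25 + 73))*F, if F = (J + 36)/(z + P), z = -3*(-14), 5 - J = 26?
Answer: 715/1008 ≈ 0.70933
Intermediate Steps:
J = -21 (J = 5 - 1*26 = 5 - 26 = -21)
z = 42
P = -168 (P = -7*24 = -168)
F = -5/42 (F = (-21 + 36)/(42 - 168) = 15/(-126) = 15*(-1/126) = -5/42 ≈ -0.11905)
((49 - 335)/(-25 + 73))*F = ((49 - 335)/(-25 + 73))*(-5/42) = -286/48*(-5/42) = -286*1/48*(-5/42) = -143/24*(-5/42) = 715/1008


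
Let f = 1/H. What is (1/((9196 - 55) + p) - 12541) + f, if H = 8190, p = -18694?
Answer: -981196175507/78239070 ≈ -12541.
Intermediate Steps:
f = 1/8190 ≈ 0.00012210
(1/((9196 - 55) + p) - 12541) + f = (1/((9196 - 55) - 18694) - 12541) + 1/8190 = (1/(9141 - 18694) - 12541) + 1/8190 = (1/(-9553) - 12541) + 1/8190 = (-1/9553 - 12541) + 1/8190 = -119804174/9553 + 1/8190 = -981196175507/78239070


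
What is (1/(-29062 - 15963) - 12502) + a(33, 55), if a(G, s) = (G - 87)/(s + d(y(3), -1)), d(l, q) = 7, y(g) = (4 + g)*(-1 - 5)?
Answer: -17451194756/1395775 ≈ -12503.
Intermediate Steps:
y(g) = -24 - 6*g (y(g) = (4 + g)*(-6) = -24 - 6*g)
a(G, s) = (-87 + G)/(7 + s) (a(G, s) = (G - 87)/(s + 7) = (-87 + G)/(7 + s))
(1/(-29062 - 15963) - 12502) + a(33, 55) = (1/(-29062 - 15963) - 12502) + (-87 + 33)/(7 + 55) = (1/(-45025) - 12502) - 54/62 = (-1/45025 - 12502) + (1/62)*(-54) = -562902551/45025 - 27/31 = -17451194756/1395775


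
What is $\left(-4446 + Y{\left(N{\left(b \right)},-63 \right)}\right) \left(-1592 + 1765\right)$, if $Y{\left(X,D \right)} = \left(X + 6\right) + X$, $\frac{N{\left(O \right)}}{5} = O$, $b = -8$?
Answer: $-781960$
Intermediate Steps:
$N{\left(O \right)} = 5 O$
$Y{\left(X,D \right)} = 6 + 2 X$ ($Y{\left(X,D \right)} = \left(6 + X\right) + X = 6 + 2 X$)
$\left(-4446 + Y{\left(N{\left(b \right)},-63 \right)}\right) \left(-1592 + 1765\right) = \left(-4446 + \left(6 + 2 \cdot 5 \left(-8\right)\right)\right) \left(-1592 + 1765\right) = \left(-4446 + \left(6 + 2 \left(-40\right)\right)\right) 173 = \left(-4446 + \left(6 - 80\right)\right) 173 = \left(-4446 - 74\right) 173 = \left(-4520\right) 173 = -781960$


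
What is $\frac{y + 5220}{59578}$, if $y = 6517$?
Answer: $\frac{11737}{59578} \approx 0.197$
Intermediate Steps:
$\frac{y + 5220}{59578} = \frac{6517 + 5220}{59578} = 11737 \cdot \frac{1}{59578} = \frac{11737}{59578}$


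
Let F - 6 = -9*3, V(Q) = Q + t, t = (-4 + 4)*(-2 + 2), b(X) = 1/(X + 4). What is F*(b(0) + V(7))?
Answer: -609/4 ≈ -152.25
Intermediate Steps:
b(X) = 1/(4 + X)
t = 0 (t = 0*0 = 0)
V(Q) = Q (V(Q) = Q + 0 = Q)
F = -21 (F = 6 - 9*3 = 6 - 27 = -21)
F*(b(0) + V(7)) = -21*(1/(4 + 0) + 7) = -21*(1/4 + 7) = -21*(¼ + 7) = -21*29/4 = -609/4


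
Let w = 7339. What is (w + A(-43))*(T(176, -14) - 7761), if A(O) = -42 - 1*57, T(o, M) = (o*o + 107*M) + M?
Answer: 157129720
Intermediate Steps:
T(o, M) = o**2 + 108*M (T(o, M) = (o**2 + 107*M) + M = o**2 + 108*M)
A(O) = -99 (A(O) = -42 - 57 = -99)
(w + A(-43))*(T(176, -14) - 7761) = (7339 - 99)*((176**2 + 108*(-14)) - 7761) = 7240*((30976 - 1512) - 7761) = 7240*(29464 - 7761) = 7240*21703 = 157129720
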